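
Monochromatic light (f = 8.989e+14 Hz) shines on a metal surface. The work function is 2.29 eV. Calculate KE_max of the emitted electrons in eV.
1.4276 eV

Using Einstein's photoelectric equation: KE_max = hf - φ

First, calculate the photon energy:
E_photon = hf = (6.626×10⁻³⁴ J·s)(8.989e+14 Hz)
E_photon = 3.7176 eV

Then, the maximum kinetic energy:
KE_max = E_photon - φ = 3.7176 eV - 2.29 eV = 1.4276 eV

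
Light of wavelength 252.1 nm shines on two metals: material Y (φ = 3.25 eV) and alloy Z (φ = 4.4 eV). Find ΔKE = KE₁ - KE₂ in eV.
1.1500 eV

Using KE_max = hc/λ - φ for each metal:

Photon energy: E = hc/λ = 4.9181 eV

For material Y (φ₁ = 3.25 eV):
KE₁ = E - φ₁ = 4.9181 - 3.25 = 1.6681 eV

For alloy Z (φ₂ = 4.4 eV):
KE₂ = E - φ₂ = 4.9181 - 4.4 = 0.5181 eV

Difference:
ΔKE = KE₁ - KE₂ = 1.6681 - 0.5181 = 1.1500 eV

Note: The difference equals the difference in work functions: 4.4 - 3.25 = 1.15 eV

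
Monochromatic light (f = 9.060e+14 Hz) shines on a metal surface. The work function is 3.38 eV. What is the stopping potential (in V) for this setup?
0.3669 V

The stopping potential V_s satisfies: eV_s = KE_max

First, find KE_max using Einstein's equation:
E_photon = hf = (6.626×10⁻³⁴ J·s)(9.060e+14 Hz) = 3.7469 eV
KE_max = E_photon - φ = 3.7469 - 3.38 = 0.3669 eV

Since eV_s = KE_max:
V_s = KE_max/e = 0.3669 V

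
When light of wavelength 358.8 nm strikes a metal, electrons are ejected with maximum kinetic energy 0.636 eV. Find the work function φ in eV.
2.82 eV

From Einstein's photoelectric equation: KE_max = hf - φ = hc/λ - φ

Rearranging for φ:
φ = hc/λ - KE_max

Calculate photon energy:
E_photon = hc/λ = 3.4555 eV

Therefore:
φ = 3.4555 - 0.636 = 2.82 eV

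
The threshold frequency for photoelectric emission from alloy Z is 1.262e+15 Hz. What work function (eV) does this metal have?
5.22 eV

At the threshold frequency, photon energy equals work function:
φ = hf₀

Calculating:
φ = (6.626×10⁻³⁴ J·s)(1.262e+15 Hz)
φ = 5.22 eV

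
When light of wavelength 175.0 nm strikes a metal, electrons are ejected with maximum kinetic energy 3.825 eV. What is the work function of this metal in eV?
3.26 eV

From Einstein's photoelectric equation: KE_max = hf - φ = hc/λ - φ

Rearranging for φ:
φ = hc/λ - KE_max

Calculate photon energy:
E_photon = hc/λ = 7.0848 eV

Therefore:
φ = 7.0848 - 3.825 = 3.26 eV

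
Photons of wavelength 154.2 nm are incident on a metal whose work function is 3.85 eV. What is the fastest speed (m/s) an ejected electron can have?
1.2141e+06 m/s

First, find the maximum kinetic energy:
E_photon = hc/λ = 8.0405 eV
KE_max = E_photon - φ = 8.0405 - 3.85 = 4.1905 eV

Convert to Joules: KE_max = 4.1905 × 1.602×10⁻¹⁹ J = 6.7139e-19 J

Then use KE = ½mv² to find velocity:
v = √(2·KE/m) = √(2 × 6.7139e-19 J / 9.109e-31 kg)
v = 1.2141e+06 m/s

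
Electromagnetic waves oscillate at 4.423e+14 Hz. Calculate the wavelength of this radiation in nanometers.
677.80 nm

Using the wave equation: c = fλ

Solving for wavelength:
λ = c/f = (3×10⁸ m/s) / (4.423e+14 Hz)
λ = 677.80 nm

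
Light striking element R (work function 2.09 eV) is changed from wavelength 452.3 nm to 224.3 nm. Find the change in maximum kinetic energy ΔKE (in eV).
2.7864 eV

Using Einstein's equation: KE_max = hc/λ - φ

For λ₁ = 452.3 nm:
KE₁ = hc/λ₁ - φ = 2.7412 - 2.09 = 0.6512 eV

For λ₂ = 224.3 nm:
KE₂ = hc/λ₂ - φ = 5.5276 - 2.09 = 3.4376 eV

Change in KE:
ΔKE = KE₂ - KE₁ = 3.4376 - 0.6512 = 2.7864 eV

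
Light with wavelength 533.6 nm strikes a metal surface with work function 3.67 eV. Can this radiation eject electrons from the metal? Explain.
No

For photoemission, the photon energy must exceed the work function.

Photon energy: E = hc/λ = 2.3235 eV
Work function: φ = 3.67 eV

Since E_photon (2.3235 eV) < φ (3.67 eV), photoemission will NOT occur.
The threshold wavelength is λ₀ = hc/φ = 337.8 nm.
Since 533.6 nm > 337.8 nm, the photons lack sufficient energy.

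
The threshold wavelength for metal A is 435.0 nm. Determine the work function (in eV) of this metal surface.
2.85 eV

At the threshold wavelength, photon energy equals work function:
φ = hc/λ₀

Calculating:
φ = (6.626×10⁻³⁴ J·s)(3×10⁸ m/s) / (435.0×10⁻⁹ m)
φ = 2.85 eV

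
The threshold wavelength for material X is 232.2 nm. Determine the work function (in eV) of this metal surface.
5.34 eV

At the threshold wavelength, photon energy equals work function:
φ = hc/λ₀

Calculating:
φ = (6.626×10⁻³⁴ J·s)(3×10⁸ m/s) / (232.2×10⁻⁹ m)
φ = 5.34 eV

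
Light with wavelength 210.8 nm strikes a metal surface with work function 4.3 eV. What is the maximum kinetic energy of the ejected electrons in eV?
1.5816 eV

Using Einstein's photoelectric equation: KE_max = hf - φ = hc/λ - φ

First, calculate the photon energy:
E_photon = hc/λ = (6.626×10⁻³⁴ J·s)(3×10⁸ m/s) / (210.8×10⁻⁹ m)
E_photon = 5.8816 eV

Then, the maximum kinetic energy:
KE_max = E_photon - φ = 5.8816 eV - 4.3 eV = 1.5816 eV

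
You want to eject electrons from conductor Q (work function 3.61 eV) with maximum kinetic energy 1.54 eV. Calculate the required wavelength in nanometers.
240.75 nm

From Einstein's equation: KE_max = hc/λ - φ

Rearranging for λ:
hc/λ = KE_max + φ
λ = hc/(KE_max + φ)

Required photon energy:
E_photon = KE_max + φ = 1.54 + 3.61 = 5.15 eV

Required wavelength:
λ = hc/E_photon = (6.626×10⁻³⁴)(3×10⁸) / (5.15 × 1.602×10⁻¹⁹)
λ = 240.75 nm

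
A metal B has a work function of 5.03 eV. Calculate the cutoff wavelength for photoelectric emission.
246.49 nm

The threshold wavelength is when the photon energy equals the work function:
hc/λ₀ = φ

Solving for λ₀:
λ₀ = hc/φ = (6.626×10⁻³⁴ J·s)(3×10⁸ m/s) / (5.03 eV × 1.602×10⁻¹⁹ J/eV)
λ₀ = 246.49 nm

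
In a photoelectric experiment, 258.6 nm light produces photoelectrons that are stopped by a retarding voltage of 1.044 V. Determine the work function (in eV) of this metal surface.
3.75 eV

The stopping potential gives the maximum kinetic energy: KE_max = eV_s = 1.044 eV

From Einstein's photoelectric equation: KE_max = hc/λ - φ
Rearranging: φ = hc/λ - KE_max

Calculate photon energy:
E_photon = hc/λ = (6.626×10⁻³⁴ J·s)(3×10⁸ m/s) / (258.6×10⁻⁹ m) = 4.7944 eV

Therefore:
φ = 4.7944 - 1.044 = 3.75 eV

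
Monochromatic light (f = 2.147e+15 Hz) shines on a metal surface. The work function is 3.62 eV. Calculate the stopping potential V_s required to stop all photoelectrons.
5.2593 V

The stopping potential V_s satisfies: eV_s = KE_max

First, find KE_max using Einstein's equation:
E_photon = hf = (6.626×10⁻³⁴ J·s)(2.147e+15 Hz) = 8.8793 eV
KE_max = E_photon - φ = 8.8793 - 3.62 = 5.2593 eV

Since eV_s = KE_max:
V_s = KE_max/e = 5.2593 V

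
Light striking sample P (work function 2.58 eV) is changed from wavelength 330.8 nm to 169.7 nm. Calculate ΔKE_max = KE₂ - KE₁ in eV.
3.5581 eV

Using Einstein's equation: KE_max = hc/λ - φ

For λ₁ = 330.8 nm:
KE₁ = hc/λ₁ - φ = 3.7480 - 2.58 = 1.1680 eV

For λ₂ = 169.7 nm:
KE₂ = hc/λ₂ - φ = 7.3061 - 2.58 = 4.7261 eV

Change in KE:
ΔKE = KE₂ - KE₁ = 4.7261 - 1.1680 = 3.5581 eV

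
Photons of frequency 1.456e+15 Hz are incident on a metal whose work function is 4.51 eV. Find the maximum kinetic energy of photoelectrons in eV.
1.5115 eV

Using Einstein's photoelectric equation: KE_max = hf - φ

First, calculate the photon energy:
E_photon = hf = (6.626×10⁻³⁴ J·s)(1.456e+15 Hz)
E_photon = 6.0215 eV

Then, the maximum kinetic energy:
KE_max = E_photon - φ = 6.0215 eV - 4.51 eV = 1.5115 eV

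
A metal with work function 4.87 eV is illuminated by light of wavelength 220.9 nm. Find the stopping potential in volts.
0.7427 V

The stopping potential V_s satisfies: eV_s = KE_max

First, find KE_max using Einstein's equation:
E_photon = hc/λ = 5.6127 eV
KE_max = E_photon - φ = 5.6127 - 4.87 = 0.7427 eV

Since eV_s = KE_max:
V_s = KE_max/e = 0.7427 V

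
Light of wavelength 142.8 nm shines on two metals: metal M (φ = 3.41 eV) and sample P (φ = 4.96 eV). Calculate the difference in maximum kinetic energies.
1.5500 eV

Using KE_max = hc/λ - φ for each metal:

Photon energy: E = hc/λ = 8.6824 eV

For metal M (φ₁ = 3.41 eV):
KE₁ = E - φ₁ = 8.6824 - 3.41 = 5.2724 eV

For sample P (φ₂ = 4.96 eV):
KE₂ = E - φ₂ = 8.6824 - 4.96 = 3.7224 eV

Difference:
ΔKE = KE₁ - KE₂ = 5.2724 - 3.7224 = 1.5500 eV

Note: The difference equals the difference in work functions: 4.96 - 3.41 = 1.55 eV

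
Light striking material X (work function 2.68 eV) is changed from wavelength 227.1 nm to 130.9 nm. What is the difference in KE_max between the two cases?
4.0122 eV

Using Einstein's equation: KE_max = hc/λ - φ

For λ₁ = 227.1 nm:
KE₁ = hc/λ₁ - φ = 5.4595 - 2.68 = 2.7795 eV

For λ₂ = 130.9 nm:
KE₂ = hc/λ₂ - φ = 9.4717 - 2.68 = 6.7917 eV

Change in KE:
ΔKE = KE₂ - KE₁ = 6.7917 - 2.7795 = 4.0122 eV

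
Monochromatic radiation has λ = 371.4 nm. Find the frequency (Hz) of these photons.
8.0720e+14 Hz

Using the wave equation: c = fλ

Solving for frequency:
f = c/λ = (3×10⁸ m/s) / (371.4×10⁻⁹ m)
f = 8.0720e+14 Hz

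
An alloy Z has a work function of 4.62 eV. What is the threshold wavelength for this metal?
268.36 nm

The threshold wavelength is when the photon energy equals the work function:
hc/λ₀ = φ

Solving for λ₀:
λ₀ = hc/φ = (6.626×10⁻³⁴ J·s)(3×10⁸ m/s) / (4.62 eV × 1.602×10⁻¹⁹ J/eV)
λ₀ = 268.36 nm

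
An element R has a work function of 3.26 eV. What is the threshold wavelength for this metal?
380.32 nm

The threshold wavelength is when the photon energy equals the work function:
hc/λ₀ = φ

Solving for λ₀:
λ₀ = hc/φ = (6.626×10⁻³⁴ J·s)(3×10⁸ m/s) / (3.26 eV × 1.602×10⁻¹⁹ J/eV)
λ₀ = 380.32 nm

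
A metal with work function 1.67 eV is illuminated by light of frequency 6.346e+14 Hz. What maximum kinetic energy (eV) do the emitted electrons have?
0.9545 eV

Using Einstein's photoelectric equation: KE_max = hf - φ

First, calculate the photon energy:
E_photon = hf = (6.626×10⁻³⁴ J·s)(6.346e+14 Hz)
E_photon = 2.6245 eV

Then, the maximum kinetic energy:
KE_max = E_photon - φ = 2.6245 eV - 1.67 eV = 0.9545 eV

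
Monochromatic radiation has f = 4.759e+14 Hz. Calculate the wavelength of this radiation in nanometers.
629.95 nm

Using the wave equation: c = fλ

Solving for wavelength:
λ = c/f = (3×10⁸ m/s) / (4.759e+14 Hz)
λ = 629.95 nm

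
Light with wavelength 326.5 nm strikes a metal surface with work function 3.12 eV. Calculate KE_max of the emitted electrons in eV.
0.6774 eV

Using Einstein's photoelectric equation: KE_max = hf - φ = hc/λ - φ

First, calculate the photon energy:
E_photon = hc/λ = (6.626×10⁻³⁴ J·s)(3×10⁸ m/s) / (326.5×10⁻⁹ m)
E_photon = 3.7974 eV

Then, the maximum kinetic energy:
KE_max = E_photon - φ = 3.7974 eV - 3.12 eV = 0.6774 eV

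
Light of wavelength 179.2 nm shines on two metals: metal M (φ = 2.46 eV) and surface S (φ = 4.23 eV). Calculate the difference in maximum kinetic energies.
1.7700 eV

Using KE_max = hc/λ - φ for each metal:

Photon energy: E = hc/λ = 6.9188 eV

For metal M (φ₁ = 2.46 eV):
KE₁ = E - φ₁ = 6.9188 - 2.46 = 4.4588 eV

For surface S (φ₂ = 4.23 eV):
KE₂ = E - φ₂ = 6.9188 - 4.23 = 2.6888 eV

Difference:
ΔKE = KE₁ - KE₂ = 4.4588 - 2.6888 = 1.7700 eV

Note: The difference equals the difference in work functions: 4.23 - 2.46 = 1.77 eV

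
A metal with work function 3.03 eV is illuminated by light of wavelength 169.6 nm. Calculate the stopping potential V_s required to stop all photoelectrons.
4.2804 V

The stopping potential V_s satisfies: eV_s = KE_max

First, find KE_max using Einstein's equation:
E_photon = hc/λ = 7.3104 eV
KE_max = E_photon - φ = 7.3104 - 3.03 = 4.2804 eV

Since eV_s = KE_max:
V_s = KE_max/e = 4.2804 V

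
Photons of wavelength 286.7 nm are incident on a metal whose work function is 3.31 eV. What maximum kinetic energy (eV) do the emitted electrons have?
1.0145 eV

Using Einstein's photoelectric equation: KE_max = hf - φ = hc/λ - φ

First, calculate the photon energy:
E_photon = hc/λ = (6.626×10⁻³⁴ J·s)(3×10⁸ m/s) / (286.7×10⁻⁹ m)
E_photon = 4.3245 eV

Then, the maximum kinetic energy:
KE_max = E_photon - φ = 4.3245 eV - 3.31 eV = 1.0145 eV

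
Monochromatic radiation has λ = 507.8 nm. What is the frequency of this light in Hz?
5.9038e+14 Hz

Using the wave equation: c = fλ

Solving for frequency:
f = c/λ = (3×10⁸ m/s) / (507.8×10⁻⁹ m)
f = 5.9038e+14 Hz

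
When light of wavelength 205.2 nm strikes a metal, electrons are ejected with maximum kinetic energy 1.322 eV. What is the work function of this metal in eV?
4.72 eV

From Einstein's photoelectric equation: KE_max = hf - φ = hc/λ - φ

Rearranging for φ:
φ = hc/λ - KE_max

Calculate photon energy:
E_photon = hc/λ = 6.0421 eV

Therefore:
φ = 6.0421 - 1.322 = 4.72 eV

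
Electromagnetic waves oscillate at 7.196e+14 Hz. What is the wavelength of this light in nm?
416.61 nm

Using the wave equation: c = fλ

Solving for wavelength:
λ = c/f = (3×10⁸ m/s) / (7.196e+14 Hz)
λ = 416.61 nm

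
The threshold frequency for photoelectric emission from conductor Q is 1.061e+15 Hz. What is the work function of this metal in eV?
4.39 eV

At the threshold frequency, photon energy equals work function:
φ = hf₀

Calculating:
φ = (6.626×10⁻³⁴ J·s)(1.061e+15 Hz)
φ = 4.39 eV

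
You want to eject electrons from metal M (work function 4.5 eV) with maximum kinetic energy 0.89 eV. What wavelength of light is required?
230.03 nm

From Einstein's equation: KE_max = hc/λ - φ

Rearranging for λ:
hc/λ = KE_max + φ
λ = hc/(KE_max + φ)

Required photon energy:
E_photon = KE_max + φ = 0.89 + 4.5 = 5.39 eV

Required wavelength:
λ = hc/E_photon = (6.626×10⁻³⁴)(3×10⁸) / (5.39 × 1.602×10⁻¹⁹)
λ = 230.03 nm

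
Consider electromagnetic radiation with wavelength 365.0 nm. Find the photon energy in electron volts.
3.3968 eV

Using E = hf = hc/λ:

E = hc/λ = (6.626×10⁻³⁴ J·s)(3×10⁸ m/s) / (365.0×10⁻⁹ m)
E = 3.3968 eV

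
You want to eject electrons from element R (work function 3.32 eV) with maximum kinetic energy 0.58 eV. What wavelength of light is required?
317.91 nm

From Einstein's equation: KE_max = hc/λ - φ

Rearranging for λ:
hc/λ = KE_max + φ
λ = hc/(KE_max + φ)

Required photon energy:
E_photon = KE_max + φ = 0.58 + 3.32 = 3.90 eV

Required wavelength:
λ = hc/E_photon = (6.626×10⁻³⁴)(3×10⁸) / (3.90 × 1.602×10⁻¹⁹)
λ = 317.91 nm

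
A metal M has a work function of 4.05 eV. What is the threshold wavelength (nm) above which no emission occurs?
306.13 nm

The threshold wavelength is when the photon energy equals the work function:
hc/λ₀ = φ

Solving for λ₀:
λ₀ = hc/φ = (6.626×10⁻³⁴ J·s)(3×10⁸ m/s) / (4.05 eV × 1.602×10⁻¹⁹ J/eV)
λ₀ = 306.13 nm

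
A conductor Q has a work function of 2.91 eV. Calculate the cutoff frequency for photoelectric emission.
7.0363e+14 Hz

The threshold frequency is when the photon energy equals the work function:
hf₀ = φ

Solving for f₀:
f₀ = φ/h = (2.91 eV × 1.602×10⁻¹⁹ J/eV) / (6.626×10⁻³⁴ J·s)
f₀ = 7.0363e+14 Hz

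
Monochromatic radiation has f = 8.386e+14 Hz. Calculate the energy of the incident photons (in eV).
3.4682 eV

Using E = hf:

E = hf = (6.626×10⁻³⁴ J·s)(8.386e+14 Hz)
E = 3.4682 eV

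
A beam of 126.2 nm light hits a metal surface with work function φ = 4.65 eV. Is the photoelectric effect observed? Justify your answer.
Yes

For photoemission, the photon energy must exceed the work function.

Photon energy: E = hc/λ = 9.8244 eV
Work function: φ = 4.65 eV

Since E_photon (9.8244 eV) > φ (4.65 eV), photoemission WILL occur.
The threshold wavelength is λ₀ = hc/φ = 266.6 nm.
Since 126.2 nm < 266.6 nm, the light has sufficient energy.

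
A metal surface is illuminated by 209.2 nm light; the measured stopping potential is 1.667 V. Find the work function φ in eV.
4.26 eV

The stopping potential gives the maximum kinetic energy: KE_max = eV_s = 1.667 eV

From Einstein's photoelectric equation: KE_max = hc/λ - φ
Rearranging: φ = hc/λ - KE_max

Calculate photon energy:
E_photon = hc/λ = (6.626×10⁻³⁴ J·s)(3×10⁸ m/s) / (209.2×10⁻⁹ m) = 5.9266 eV

Therefore:
φ = 5.9266 - 1.667 = 4.26 eV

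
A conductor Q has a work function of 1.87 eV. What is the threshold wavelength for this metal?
663.02 nm

The threshold wavelength is when the photon energy equals the work function:
hc/λ₀ = φ

Solving for λ₀:
λ₀ = hc/φ = (6.626×10⁻³⁴ J·s)(3×10⁸ m/s) / (1.87 eV × 1.602×10⁻¹⁹ J/eV)
λ₀ = 663.02 nm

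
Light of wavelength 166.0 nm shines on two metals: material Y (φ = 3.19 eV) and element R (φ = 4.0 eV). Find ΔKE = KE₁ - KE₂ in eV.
0.8100 eV

Using KE_max = hc/λ - φ for each metal:

Photon energy: E = hc/λ = 7.4689 eV

For material Y (φ₁ = 3.19 eV):
KE₁ = E - φ₁ = 7.4689 - 3.19 = 4.2789 eV

For element R (φ₂ = 4.0 eV):
KE₂ = E - φ₂ = 7.4689 - 4.0 = 3.4689 eV

Difference:
ΔKE = KE₁ - KE₂ = 4.2789 - 3.4689 = 0.8100 eV

Note: The difference equals the difference in work functions: 4.0 - 3.19 = 0.81 eV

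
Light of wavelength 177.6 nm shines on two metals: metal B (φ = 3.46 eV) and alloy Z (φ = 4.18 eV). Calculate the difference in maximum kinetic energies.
0.7200 eV

Using KE_max = hc/λ - φ for each metal:

Photon energy: E = hc/λ = 6.9811 eV

For metal B (φ₁ = 3.46 eV):
KE₁ = E - φ₁ = 6.9811 - 3.46 = 3.5211 eV

For alloy Z (φ₂ = 4.18 eV):
KE₂ = E - φ₂ = 6.9811 - 4.18 = 2.8011 eV

Difference:
ΔKE = KE₁ - KE₂ = 3.5211 - 2.8011 = 0.7200 eV

Note: The difference equals the difference in work functions: 4.18 - 3.46 = 0.72 eV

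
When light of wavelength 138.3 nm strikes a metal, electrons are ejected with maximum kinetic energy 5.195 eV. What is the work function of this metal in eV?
3.77 eV

From Einstein's photoelectric equation: KE_max = hf - φ = hc/λ - φ

Rearranging for φ:
φ = hc/λ - KE_max

Calculate photon energy:
E_photon = hc/λ = 8.9649 eV

Therefore:
φ = 8.9649 - 5.195 = 3.77 eV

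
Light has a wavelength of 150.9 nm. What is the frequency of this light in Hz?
1.9867e+15 Hz

Using the wave equation: c = fλ

Solving for frequency:
f = c/λ = (3×10⁸ m/s) / (150.9×10⁻⁹ m)
f = 1.9867e+15 Hz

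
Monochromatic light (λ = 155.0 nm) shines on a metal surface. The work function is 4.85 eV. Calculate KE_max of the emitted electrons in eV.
3.1490 eV

Using Einstein's photoelectric equation: KE_max = hf - φ = hc/λ - φ

First, calculate the photon energy:
E_photon = hc/λ = (6.626×10⁻³⁴ J·s)(3×10⁸ m/s) / (155.0×10⁻⁹ m)
E_photon = 7.9990 eV

Then, the maximum kinetic energy:
KE_max = E_photon - φ = 7.9990 eV - 4.85 eV = 3.1490 eV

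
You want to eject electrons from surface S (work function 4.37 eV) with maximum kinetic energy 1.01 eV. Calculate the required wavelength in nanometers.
230.45 nm

From Einstein's equation: KE_max = hc/λ - φ

Rearranging for λ:
hc/λ = KE_max + φ
λ = hc/(KE_max + φ)

Required photon energy:
E_photon = KE_max + φ = 1.01 + 4.37 = 5.38 eV

Required wavelength:
λ = hc/E_photon = (6.626×10⁻³⁴)(3×10⁸) / (5.38 × 1.602×10⁻¹⁹)
λ = 230.45 nm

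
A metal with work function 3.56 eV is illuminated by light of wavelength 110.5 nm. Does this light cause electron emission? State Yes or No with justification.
Yes

For photoemission, the photon energy must exceed the work function.

Photon energy: E = hc/λ = 11.2203 eV
Work function: φ = 3.56 eV

Since E_photon (11.2203 eV) > φ (3.56 eV), photoemission WILL occur.
The threshold wavelength is λ₀ = hc/φ = 348.3 nm.
Since 110.5 nm < 348.3 nm, the light has sufficient energy.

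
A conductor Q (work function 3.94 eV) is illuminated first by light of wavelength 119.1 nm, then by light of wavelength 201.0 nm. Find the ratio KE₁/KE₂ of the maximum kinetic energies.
2.9035

Using Einstein's equation: KE_max = hc/λ - φ

For λ₁ = 119.1 nm:
E₁ = hc/λ₁ = 10.4101 eV
KE₁ = E₁ - φ = 10.4101 - 3.94 = 6.4701 eV

For λ₂ = 201.0 nm:
E₂ = hc/λ₂ = 6.1684 eV
KE₂ = E₂ - φ = 6.1684 - 3.94 = 2.2284 eV

Ratio: KE₁/KE₂ = 6.4701/2.2284 = 2.9035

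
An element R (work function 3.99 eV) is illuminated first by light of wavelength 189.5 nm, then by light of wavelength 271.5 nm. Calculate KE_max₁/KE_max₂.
4.4269

Using Einstein's equation: KE_max = hc/λ - φ

For λ₁ = 189.5 nm:
E₁ = hc/λ₁ = 6.5427 eV
KE₁ = E₁ - φ = 6.5427 - 3.99 = 2.5527 eV

For λ₂ = 271.5 nm:
E₂ = hc/λ₂ = 4.5666 eV
KE₂ = E₂ - φ = 4.5666 - 3.99 = 0.5766 eV

Ratio: KE₁/KE₂ = 2.5527/0.5766 = 4.4269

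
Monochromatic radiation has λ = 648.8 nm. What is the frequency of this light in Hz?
4.6207e+14 Hz

Using the wave equation: c = fλ

Solving for frequency:
f = c/λ = (3×10⁸ m/s) / (648.8×10⁻⁹ m)
f = 4.6207e+14 Hz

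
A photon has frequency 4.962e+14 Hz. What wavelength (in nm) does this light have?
604.18 nm

Using the wave equation: c = fλ

Solving for wavelength:
λ = c/f = (3×10⁸ m/s) / (4.962e+14 Hz)
λ = 604.18 nm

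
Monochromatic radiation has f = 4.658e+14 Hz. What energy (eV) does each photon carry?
1.9264 eV

Using E = hf:

E = hf = (6.626×10⁻³⁴ J·s)(4.658e+14 Hz)
E = 1.9264 eV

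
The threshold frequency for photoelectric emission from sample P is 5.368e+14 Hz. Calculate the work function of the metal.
2.22 eV

At the threshold frequency, photon energy equals work function:
φ = hf₀

Calculating:
φ = (6.626×10⁻³⁴ J·s)(5.368e+14 Hz)
φ = 2.22 eV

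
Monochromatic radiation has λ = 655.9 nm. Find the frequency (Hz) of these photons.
4.5707e+14 Hz

Using the wave equation: c = fλ

Solving for frequency:
f = c/λ = (3×10⁸ m/s) / (655.9×10⁻⁹ m)
f = 4.5707e+14 Hz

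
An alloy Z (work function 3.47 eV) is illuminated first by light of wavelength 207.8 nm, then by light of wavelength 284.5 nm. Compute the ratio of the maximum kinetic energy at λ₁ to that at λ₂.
2.8115

Using Einstein's equation: KE_max = hc/λ - φ

For λ₁ = 207.8 nm:
E₁ = hc/λ₁ = 5.9665 eV
KE₁ = E₁ - φ = 5.9665 - 3.47 = 2.4965 eV

For λ₂ = 284.5 nm:
E₂ = hc/λ₂ = 4.3580 eV
KE₂ = E₂ - φ = 4.3580 - 3.47 = 0.8880 eV

Ratio: KE₁/KE₂ = 2.4965/0.8880 = 2.8115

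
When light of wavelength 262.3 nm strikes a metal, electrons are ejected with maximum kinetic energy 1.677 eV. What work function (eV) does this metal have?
3.05 eV

From Einstein's photoelectric equation: KE_max = hf - φ = hc/λ - φ

Rearranging for φ:
φ = hc/λ - KE_max

Calculate photon energy:
E_photon = hc/λ = 4.7268 eV

Therefore:
φ = 4.7268 - 1.677 = 3.05 eV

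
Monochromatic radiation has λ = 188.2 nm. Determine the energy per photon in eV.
6.5879 eV

Using E = hf = hc/λ:

E = hc/λ = (6.626×10⁻³⁴ J·s)(3×10⁸ m/s) / (188.2×10⁻⁹ m)
E = 6.5879 eV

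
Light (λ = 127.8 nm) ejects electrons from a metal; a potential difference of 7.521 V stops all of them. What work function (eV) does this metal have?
2.18 eV

The stopping potential gives the maximum kinetic energy: KE_max = eV_s = 7.521 eV

From Einstein's photoelectric equation: KE_max = hc/λ - φ
Rearranging: φ = hc/λ - KE_max

Calculate photon energy:
E_photon = hc/λ = (6.626×10⁻³⁴ J·s)(3×10⁸ m/s) / (127.8×10⁻⁹ m) = 9.7014 eV

Therefore:
φ = 9.7014 - 7.521 = 2.18 eV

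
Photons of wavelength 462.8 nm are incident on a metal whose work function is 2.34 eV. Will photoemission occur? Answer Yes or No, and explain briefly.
Yes

For photoemission, the photon energy must exceed the work function.

Photon energy: E = hc/λ = 2.6790 eV
Work function: φ = 2.34 eV

Since E_photon (2.6790 eV) > φ (2.34 eV), photoemission WILL occur.
The threshold wavelength is λ₀ = hc/φ = 529.8 nm.
Since 462.8 nm < 529.8 nm, the light has sufficient energy.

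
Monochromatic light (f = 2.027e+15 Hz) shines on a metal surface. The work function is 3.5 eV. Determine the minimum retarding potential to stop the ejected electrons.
4.8830 V

The stopping potential V_s satisfies: eV_s = KE_max

First, find KE_max using Einstein's equation:
E_photon = hf = (6.626×10⁻³⁴ J·s)(2.027e+15 Hz) = 8.3830 eV
KE_max = E_photon - φ = 8.3830 - 3.5 = 4.8830 eV

Since eV_s = KE_max:
V_s = KE_max/e = 4.8830 V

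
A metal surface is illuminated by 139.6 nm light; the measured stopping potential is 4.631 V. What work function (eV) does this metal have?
4.25 eV

The stopping potential gives the maximum kinetic energy: KE_max = eV_s = 4.631 eV

From Einstein's photoelectric equation: KE_max = hc/λ - φ
Rearranging: φ = hc/λ - KE_max

Calculate photon energy:
E_photon = hc/λ = (6.626×10⁻³⁴ J·s)(3×10⁸ m/s) / (139.6×10⁻⁹ m) = 8.8814 eV

Therefore:
φ = 8.8814 - 4.631 = 4.25 eV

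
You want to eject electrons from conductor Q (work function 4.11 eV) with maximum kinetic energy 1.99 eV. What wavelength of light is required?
203.25 nm

From Einstein's equation: KE_max = hc/λ - φ

Rearranging for λ:
hc/λ = KE_max + φ
λ = hc/(KE_max + φ)

Required photon energy:
E_photon = KE_max + φ = 1.99 + 4.11 = 6.10 eV

Required wavelength:
λ = hc/E_photon = (6.626×10⁻³⁴)(3×10⁸) / (6.10 × 1.602×10⁻¹⁹)
λ = 203.25 nm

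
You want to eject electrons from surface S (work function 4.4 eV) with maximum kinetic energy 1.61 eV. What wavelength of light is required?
206.30 nm

From Einstein's equation: KE_max = hc/λ - φ

Rearranging for λ:
hc/λ = KE_max + φ
λ = hc/(KE_max + φ)

Required photon energy:
E_photon = KE_max + φ = 1.61 + 4.4 = 6.01 eV

Required wavelength:
λ = hc/E_photon = (6.626×10⁻³⁴)(3×10⁸) / (6.01 × 1.602×10⁻¹⁹)
λ = 206.30 nm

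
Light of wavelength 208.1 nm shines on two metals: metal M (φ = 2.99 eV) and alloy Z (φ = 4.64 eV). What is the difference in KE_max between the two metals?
1.6500 eV

Using KE_max = hc/λ - φ for each metal:

Photon energy: E = hc/λ = 5.9579 eV

For metal M (φ₁ = 2.99 eV):
KE₁ = E - φ₁ = 5.9579 - 2.99 = 2.9679 eV

For alloy Z (φ₂ = 4.64 eV):
KE₂ = E - φ₂ = 5.9579 - 4.64 = 1.3179 eV

Difference:
ΔKE = KE₁ - KE₂ = 2.9679 - 1.3179 = 1.6500 eV

Note: The difference equals the difference in work functions: 4.64 - 2.99 = 1.65 eV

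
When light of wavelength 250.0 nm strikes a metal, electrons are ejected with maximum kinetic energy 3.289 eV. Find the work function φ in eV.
1.67 eV

From Einstein's photoelectric equation: KE_max = hf - φ = hc/λ - φ

Rearranging for φ:
φ = hc/λ - KE_max

Calculate photon energy:
E_photon = hc/λ = 4.9594 eV

Therefore:
φ = 4.9594 - 3.289 = 1.67 eV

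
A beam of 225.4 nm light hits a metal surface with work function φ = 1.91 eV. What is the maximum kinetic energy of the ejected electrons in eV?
3.5906 eV

Using Einstein's photoelectric equation: KE_max = hf - φ = hc/λ - φ

First, calculate the photon energy:
E_photon = hc/λ = (6.626×10⁻³⁴ J·s)(3×10⁸ m/s) / (225.4×10⁻⁹ m)
E_photon = 5.5006 eV

Then, the maximum kinetic energy:
KE_max = E_photon - φ = 5.5006 eV - 1.91 eV = 3.5906 eV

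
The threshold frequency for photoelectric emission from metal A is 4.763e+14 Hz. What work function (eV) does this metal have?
1.97 eV

At the threshold frequency, photon energy equals work function:
φ = hf₀

Calculating:
φ = (6.626×10⁻³⁴ J·s)(4.763e+14 Hz)
φ = 1.97 eV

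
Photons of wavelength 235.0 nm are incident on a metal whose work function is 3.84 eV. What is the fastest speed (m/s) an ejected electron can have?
7.1071e+05 m/s

First, find the maximum kinetic energy:
E_photon = hc/λ = 5.2759 eV
KE_max = E_photon - φ = 5.2759 - 3.84 = 1.4359 eV

Convert to Joules: KE_max = 1.4359 × 1.602×10⁻¹⁹ J = 2.3006e-19 J

Then use KE = ½mv² to find velocity:
v = √(2·KE/m) = √(2 × 2.3006e-19 J / 9.109e-31 kg)
v = 7.1071e+05 m/s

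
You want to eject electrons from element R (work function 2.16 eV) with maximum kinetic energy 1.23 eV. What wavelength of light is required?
365.74 nm

From Einstein's equation: KE_max = hc/λ - φ

Rearranging for λ:
hc/λ = KE_max + φ
λ = hc/(KE_max + φ)

Required photon energy:
E_photon = KE_max + φ = 1.23 + 2.16 = 3.39 eV

Required wavelength:
λ = hc/E_photon = (6.626×10⁻³⁴)(3×10⁸) / (3.39 × 1.602×10⁻¹⁹)
λ = 365.74 nm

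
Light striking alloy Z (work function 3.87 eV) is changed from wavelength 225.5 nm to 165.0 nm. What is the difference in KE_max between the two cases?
2.0160 eV

Using Einstein's equation: KE_max = hc/λ - φ

For λ₁ = 225.5 nm:
KE₁ = hc/λ₁ - φ = 5.4982 - 3.87 = 1.6282 eV

For λ₂ = 165.0 nm:
KE₂ = hc/λ₂ - φ = 7.5142 - 3.87 = 3.6442 eV

Change in KE:
ΔKE = KE₂ - KE₁ = 3.6442 - 1.6282 = 2.0160 eV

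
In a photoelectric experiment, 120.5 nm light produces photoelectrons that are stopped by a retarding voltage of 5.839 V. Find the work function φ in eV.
4.45 eV

The stopping potential gives the maximum kinetic energy: KE_max = eV_s = 5.839 eV

From Einstein's photoelectric equation: KE_max = hc/λ - φ
Rearranging: φ = hc/λ - KE_max

Calculate photon energy:
E_photon = hc/λ = (6.626×10⁻³⁴ J·s)(3×10⁸ m/s) / (120.5×10⁻⁹ m) = 10.2891 eV

Therefore:
φ = 10.2891 - 5.839 = 4.45 eV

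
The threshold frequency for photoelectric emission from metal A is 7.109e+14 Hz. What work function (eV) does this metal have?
2.94 eV

At the threshold frequency, photon energy equals work function:
φ = hf₀

Calculating:
φ = (6.626×10⁻³⁴ J·s)(7.109e+14 Hz)
φ = 2.94 eV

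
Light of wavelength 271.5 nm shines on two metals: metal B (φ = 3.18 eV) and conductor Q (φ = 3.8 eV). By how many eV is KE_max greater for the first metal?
0.6200 eV

Using KE_max = hc/λ - φ for each metal:

Photon energy: E = hc/λ = 4.5666 eV

For metal B (φ₁ = 3.18 eV):
KE₁ = E - φ₁ = 4.5666 - 3.18 = 1.3866 eV

For conductor Q (φ₂ = 3.8 eV):
KE₂ = E - φ₂ = 4.5666 - 3.8 = 0.7666 eV

Difference:
ΔKE = KE₁ - KE₂ = 1.3866 - 0.7666 = 0.6200 eV

Note: The difference equals the difference in work functions: 3.8 - 3.18 = 0.62 eV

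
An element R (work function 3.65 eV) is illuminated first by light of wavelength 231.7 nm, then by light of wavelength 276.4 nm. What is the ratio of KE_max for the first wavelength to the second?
2.0355

Using Einstein's equation: KE_max = hc/λ - φ

For λ₁ = 231.7 nm:
E₁ = hc/λ₁ = 5.3511 eV
KE₁ = E₁ - φ = 5.3511 - 3.65 = 1.7011 eV

For λ₂ = 276.4 nm:
E₂ = hc/λ₂ = 4.4857 eV
KE₂ = E₂ - φ = 4.4857 - 3.65 = 0.8357 eV

Ratio: KE₁/KE₂ = 1.7011/0.8357 = 2.0355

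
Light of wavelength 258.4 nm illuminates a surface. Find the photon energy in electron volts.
4.7982 eV

Using E = hf = hc/λ:

E = hc/λ = (6.626×10⁻³⁴ J·s)(3×10⁸ m/s) / (258.4×10⁻⁹ m)
E = 4.7982 eV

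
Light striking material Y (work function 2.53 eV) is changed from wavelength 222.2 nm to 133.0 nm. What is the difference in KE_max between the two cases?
3.7423 eV

Using Einstein's equation: KE_max = hc/λ - φ

For λ₁ = 222.2 nm:
KE₁ = hc/λ₁ - φ = 5.5798 - 2.53 = 3.0498 eV

For λ₂ = 133.0 nm:
KE₂ = hc/λ₂ - φ = 9.3221 - 2.53 = 6.7921 eV

Change in KE:
ΔKE = KE₂ - KE₁ = 6.7921 - 3.0498 = 3.7423 eV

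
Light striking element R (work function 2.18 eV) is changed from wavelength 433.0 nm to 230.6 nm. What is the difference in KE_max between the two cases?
2.5132 eV

Using Einstein's equation: KE_max = hc/λ - φ

For λ₁ = 433.0 nm:
KE₁ = hc/λ₁ - φ = 2.8634 - 2.18 = 0.6834 eV

For λ₂ = 230.6 nm:
KE₂ = hc/λ₂ - φ = 5.3766 - 2.18 = 3.1966 eV

Change in KE:
ΔKE = KE₂ - KE₁ = 3.1966 - 0.6834 = 2.5132 eV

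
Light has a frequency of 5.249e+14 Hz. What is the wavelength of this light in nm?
571.14 nm

Using the wave equation: c = fλ

Solving for wavelength:
λ = c/f = (3×10⁸ m/s) / (5.249e+14 Hz)
λ = 571.14 nm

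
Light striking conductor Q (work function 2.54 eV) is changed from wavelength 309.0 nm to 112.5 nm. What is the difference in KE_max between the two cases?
7.0084 eV

Using Einstein's equation: KE_max = hc/λ - φ

For λ₁ = 309.0 nm:
KE₁ = hc/λ₁ - φ = 4.0124 - 2.54 = 1.4724 eV

For λ₂ = 112.5 nm:
KE₂ = hc/λ₂ - φ = 11.0208 - 2.54 = 8.4808 eV

Change in KE:
ΔKE = KE₂ - KE₁ = 8.4808 - 1.4724 = 7.0084 eV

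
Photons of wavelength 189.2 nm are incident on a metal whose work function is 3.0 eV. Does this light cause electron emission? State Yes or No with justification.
Yes

For photoemission, the photon energy must exceed the work function.

Photon energy: E = hc/λ = 6.5531 eV
Work function: φ = 3.0 eV

Since E_photon (6.5531 eV) > φ (3.0 eV), photoemission WILL occur.
The threshold wavelength is λ₀ = hc/φ = 413.3 nm.
Since 189.2 nm < 413.3 nm, the light has sufficient energy.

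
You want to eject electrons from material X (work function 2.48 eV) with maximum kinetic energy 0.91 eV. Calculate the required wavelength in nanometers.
365.74 nm

From Einstein's equation: KE_max = hc/λ - φ

Rearranging for λ:
hc/λ = KE_max + φ
λ = hc/(KE_max + φ)

Required photon energy:
E_photon = KE_max + φ = 0.91 + 2.48 = 3.39 eV

Required wavelength:
λ = hc/E_photon = (6.626×10⁻³⁴)(3×10⁸) / (3.39 × 1.602×10⁻¹⁹)
λ = 365.74 nm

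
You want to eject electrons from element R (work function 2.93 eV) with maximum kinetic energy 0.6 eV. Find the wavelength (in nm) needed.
351.23 nm

From Einstein's equation: KE_max = hc/λ - φ

Rearranging for λ:
hc/λ = KE_max + φ
λ = hc/(KE_max + φ)

Required photon energy:
E_photon = KE_max + φ = 0.6 + 2.93 = 3.53 eV

Required wavelength:
λ = hc/E_photon = (6.626×10⁻³⁴)(3×10⁸) / (3.53 × 1.602×10⁻¹⁹)
λ = 351.23 nm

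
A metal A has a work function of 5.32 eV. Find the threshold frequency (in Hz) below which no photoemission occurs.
1.2864e+15 Hz

The threshold frequency is when the photon energy equals the work function:
hf₀ = φ

Solving for f₀:
f₀ = φ/h = (5.32 eV × 1.602×10⁻¹⁹ J/eV) / (6.626×10⁻³⁴ J·s)
f₀ = 1.2864e+15 Hz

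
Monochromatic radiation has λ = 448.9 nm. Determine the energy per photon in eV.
2.7620 eV

Using E = hf = hc/λ:

E = hc/λ = (6.626×10⁻³⁴ J·s)(3×10⁸ m/s) / (448.9×10⁻⁹ m)
E = 2.7620 eV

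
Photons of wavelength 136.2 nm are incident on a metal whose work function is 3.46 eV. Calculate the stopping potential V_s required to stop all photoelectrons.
5.6431 V

The stopping potential V_s satisfies: eV_s = KE_max

First, find KE_max using Einstein's equation:
E_photon = hc/λ = 9.1031 eV
KE_max = E_photon - φ = 9.1031 - 3.46 = 5.6431 eV

Since eV_s = KE_max:
V_s = KE_max/e = 5.6431 V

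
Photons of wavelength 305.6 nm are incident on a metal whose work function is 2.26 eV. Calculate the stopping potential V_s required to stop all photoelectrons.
1.7971 V

The stopping potential V_s satisfies: eV_s = KE_max

First, find KE_max using Einstein's equation:
E_photon = hc/λ = 4.0571 eV
KE_max = E_photon - φ = 4.0571 - 2.26 = 1.7971 eV

Since eV_s = KE_max:
V_s = KE_max/e = 1.7971 V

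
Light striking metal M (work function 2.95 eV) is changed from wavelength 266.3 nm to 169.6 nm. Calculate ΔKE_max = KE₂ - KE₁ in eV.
2.6546 eV

Using Einstein's equation: KE_max = hc/λ - φ

For λ₁ = 266.3 nm:
KE₁ = hc/λ₁ - φ = 4.6558 - 2.95 = 1.7058 eV

For λ₂ = 169.6 nm:
KE₂ = hc/λ₂ - φ = 7.3104 - 2.95 = 4.3604 eV

Change in KE:
ΔKE = KE₂ - KE₁ = 4.3604 - 1.7058 = 2.6546 eV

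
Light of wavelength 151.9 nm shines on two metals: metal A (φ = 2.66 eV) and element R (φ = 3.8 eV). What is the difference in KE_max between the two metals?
1.1400 eV

Using KE_max = hc/λ - φ for each metal:

Photon energy: E = hc/λ = 8.1622 eV

For metal A (φ₁ = 2.66 eV):
KE₁ = E - φ₁ = 8.1622 - 2.66 = 5.5022 eV

For element R (φ₂ = 3.8 eV):
KE₂ = E - φ₂ = 8.1622 - 3.8 = 4.3622 eV

Difference:
ΔKE = KE₁ - KE₂ = 5.5022 - 4.3622 = 1.1400 eV

Note: The difference equals the difference in work functions: 3.8 - 2.66 = 1.14 eV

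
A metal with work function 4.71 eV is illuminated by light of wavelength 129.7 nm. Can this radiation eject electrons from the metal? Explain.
Yes

For photoemission, the photon energy must exceed the work function.

Photon energy: E = hc/λ = 9.5593 eV
Work function: φ = 4.71 eV

Since E_photon (9.5593 eV) > φ (4.71 eV), photoemission WILL occur.
The threshold wavelength is λ₀ = hc/φ = 263.2 nm.
Since 129.7 nm < 263.2 nm, the light has sufficient energy.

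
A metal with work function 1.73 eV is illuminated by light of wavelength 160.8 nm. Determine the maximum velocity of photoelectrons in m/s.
1.4504e+06 m/s

First, find the maximum kinetic energy:
E_photon = hc/λ = 7.7105 eV
KE_max = E_photon - φ = 7.7105 - 1.73 = 5.9805 eV

Convert to Joules: KE_max = 5.9805 × 1.602×10⁻¹⁹ J = 9.5818e-19 J

Then use KE = ½mv² to find velocity:
v = √(2·KE/m) = √(2 × 9.5818e-19 J / 9.109e-31 kg)
v = 1.4504e+06 m/s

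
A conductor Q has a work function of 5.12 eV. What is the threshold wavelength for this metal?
242.16 nm

The threshold wavelength is when the photon energy equals the work function:
hc/λ₀ = φ

Solving for λ₀:
λ₀ = hc/φ = (6.626×10⁻³⁴ J·s)(3×10⁸ m/s) / (5.12 eV × 1.602×10⁻¹⁹ J/eV)
λ₀ = 242.16 nm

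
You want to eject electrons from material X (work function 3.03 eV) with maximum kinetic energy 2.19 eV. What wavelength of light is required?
237.52 nm

From Einstein's equation: KE_max = hc/λ - φ

Rearranging for λ:
hc/λ = KE_max + φ
λ = hc/(KE_max + φ)

Required photon energy:
E_photon = KE_max + φ = 2.19 + 3.03 = 5.22 eV

Required wavelength:
λ = hc/E_photon = (6.626×10⁻³⁴)(3×10⁸) / (5.22 × 1.602×10⁻¹⁹)
λ = 237.52 nm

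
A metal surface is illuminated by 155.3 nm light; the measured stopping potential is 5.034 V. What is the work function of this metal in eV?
2.95 eV

The stopping potential gives the maximum kinetic energy: KE_max = eV_s = 5.034 eV

From Einstein's photoelectric equation: KE_max = hc/λ - φ
Rearranging: φ = hc/λ - KE_max

Calculate photon energy:
E_photon = hc/λ = (6.626×10⁻³⁴ J·s)(3×10⁸ m/s) / (155.3×10⁻⁹ m) = 7.9835 eV

Therefore:
φ = 7.9835 - 5.034 = 2.95 eV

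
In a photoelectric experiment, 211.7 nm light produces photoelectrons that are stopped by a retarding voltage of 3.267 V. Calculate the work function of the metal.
2.59 eV

The stopping potential gives the maximum kinetic energy: KE_max = eV_s = 3.267 eV

From Einstein's photoelectric equation: KE_max = hc/λ - φ
Rearranging: φ = hc/λ - KE_max

Calculate photon energy:
E_photon = hc/λ = (6.626×10⁻³⁴ J·s)(3×10⁸ m/s) / (211.7×10⁻⁹ m) = 5.8566 eV

Therefore:
φ = 5.8566 - 3.267 = 2.59 eV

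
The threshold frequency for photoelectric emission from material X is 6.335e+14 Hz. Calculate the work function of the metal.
2.62 eV

At the threshold frequency, photon energy equals work function:
φ = hf₀

Calculating:
φ = (6.626×10⁻³⁴ J·s)(6.335e+14 Hz)
φ = 2.62 eV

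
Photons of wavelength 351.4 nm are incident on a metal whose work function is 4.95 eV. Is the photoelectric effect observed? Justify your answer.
No

For photoemission, the photon energy must exceed the work function.

Photon energy: E = hc/λ = 3.5283 eV
Work function: φ = 4.95 eV

Since E_photon (3.5283 eV) < φ (4.95 eV), photoemission will NOT occur.
The threshold wavelength is λ₀ = hc/φ = 250.5 nm.
Since 351.4 nm > 250.5 nm, the photons lack sufficient energy.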